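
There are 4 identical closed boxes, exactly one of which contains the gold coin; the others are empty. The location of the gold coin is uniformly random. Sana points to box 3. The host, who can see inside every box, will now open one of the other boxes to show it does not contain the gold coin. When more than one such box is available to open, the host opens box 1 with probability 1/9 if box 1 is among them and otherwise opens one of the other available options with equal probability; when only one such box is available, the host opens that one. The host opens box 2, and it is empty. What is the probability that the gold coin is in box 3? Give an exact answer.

8/33

Consider each possible location of the gold coin in turn.
If it is in box 1 (prior 1/4): box 1 holds the prize so is unavailable; the host chooses uniformly among the 2 others, probability 1/2; weight (1/4)·(1/2) = 1/8.
If it is in box 2 (prior 1/4): the host opened box 2, so this case is ruled out; weight (1/4)·0 = 0.
If it is in box 3 (prior 1/4): box 1 is available but not opened; box 2 gets probability (1 − 1/9)/2 = 4/9; weight (1/4)·(4/9) = 1/9.
If it is in box 4 (prior 1/4): box 1 is available but not opened, probability 8/9; weight (1/4)·(8/9) = 2/9.
The weights sum to 11/24.
So P(the gold coin in box 3 | the host opened box 2) = (1/9) / (11/24) = 8/33.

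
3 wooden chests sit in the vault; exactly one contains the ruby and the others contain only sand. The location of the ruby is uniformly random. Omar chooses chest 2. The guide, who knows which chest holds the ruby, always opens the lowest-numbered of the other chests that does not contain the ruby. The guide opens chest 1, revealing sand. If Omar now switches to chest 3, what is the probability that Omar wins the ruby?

1/2

Condition on the true location of the ruby.
If it is in chest 1 (prior 1/3): the guide opened chest 1, so this case is ruled out; weight (1/3)·0 = 0.
If it is in either of chests 2 and 3 (prior 1/3 each): chest 1 is the lowest-numbered option available, probability 1; weight (1/3)·1 = 1/3 each.
The weights sum to 2/3.
So P(the ruby in chest 3 | the guide opened chest 1) = (1/3) / (2/3) = 1/2.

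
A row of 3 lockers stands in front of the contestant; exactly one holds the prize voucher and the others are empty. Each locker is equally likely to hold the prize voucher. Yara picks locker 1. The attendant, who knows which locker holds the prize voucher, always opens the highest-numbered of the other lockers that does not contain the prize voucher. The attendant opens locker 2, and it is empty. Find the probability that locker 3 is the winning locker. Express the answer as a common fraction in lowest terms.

Consider each possible location of the prize voucher in turn.
If it is in locker 1 (prior 1/3): the attendant would have opened locker 3 instead, probability 0; weight (1/3)·0 = 0.
If it is in locker 2 (prior 1/3): the attendant opened locker 2, so this case is ruled out; weight (1/3)·0 = 0.
If it is in locker 3 (prior 1/3): locker 2 is the highest-numbered option available, probability 1; weight (1/3)·1 = 1/3.
The weights sum to 1/3.
So P(the prize voucher in locker 3 | the attendant opened locker 2) = (1/3) / (1/3) = 1.

1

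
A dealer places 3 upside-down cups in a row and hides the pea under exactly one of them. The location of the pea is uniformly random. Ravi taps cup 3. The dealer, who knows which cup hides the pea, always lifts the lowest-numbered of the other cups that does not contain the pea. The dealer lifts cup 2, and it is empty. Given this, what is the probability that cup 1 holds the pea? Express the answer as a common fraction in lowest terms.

1

Consider each possible location of the pea in turn.
If it is under cup 1 (prior 1/3): cup 2 is the lowest-numbered option available, probability 1; weight (1/3)·1 = 1/3.
If it is under cup 2 (prior 1/3): the dealer opened cup 2, so this case is ruled out; weight (1/3)·0 = 0.
If it is under cup 3 (prior 1/3): the dealer would have opened cup 1 instead, probability 0; weight (1/3)·0 = 0.
The weights sum to 1/3.
So P(the pea under cup 1 | the dealer opened cup 2) = (1/3) / (1/3) = 1.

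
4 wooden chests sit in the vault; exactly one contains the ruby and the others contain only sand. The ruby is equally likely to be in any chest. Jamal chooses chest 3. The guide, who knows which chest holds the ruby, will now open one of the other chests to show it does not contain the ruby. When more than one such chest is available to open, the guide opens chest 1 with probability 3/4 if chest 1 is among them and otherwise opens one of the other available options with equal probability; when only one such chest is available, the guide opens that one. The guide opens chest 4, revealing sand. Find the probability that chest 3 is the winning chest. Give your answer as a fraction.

Apply Bayes' rule, conditioning on where the ruby actually is.
If it is in chest 1 (prior 1/4): chest 1 holds the prize so is unavailable; the guide chooses uniformly among the 2 others, probability 1/2; weight (1/4)·(1/2) = 1/8.
If it is in chest 2 (prior 1/4): chest 1 is available but not opened, probability 1/4; weight (1/4)·(1/4) = 1/16.
If it is in chest 3 (prior 1/4): chest 1 is available but not opened; chest 4 gets probability (1 − 3/4)/2 = 1/8; weight (1/4)·(1/8) = 1/32.
If it is in chest 4 (prior 1/4): the guide opened chest 4, so this case is ruled out; weight (1/4)·0 = 0.
The weights sum to 7/32.
So P(the ruby in chest 3 | the guide opened chest 4) = (1/32) / (7/32) = 1/7.

1/7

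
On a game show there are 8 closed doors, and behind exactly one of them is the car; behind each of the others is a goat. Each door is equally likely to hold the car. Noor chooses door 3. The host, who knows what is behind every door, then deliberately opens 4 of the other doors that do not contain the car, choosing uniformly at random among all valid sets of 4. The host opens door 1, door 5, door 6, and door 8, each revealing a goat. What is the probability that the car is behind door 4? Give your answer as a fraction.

Consider each possible location of the car in turn.
If it is behind any of doors 1, 5, 6, and 8 (prior 1/8 each): that door was opened and seen not to hold the prize — ruled out; weight (1/8)·0 = 0 each.
If it is behind any of doors 2, 4, and 7 (prior 1/8 each): the host has 15 equally likely choices, so probability 1/15; weight (1/8)·(1/15) = 1/120 each.
If it is behind door 3 (prior 1/8): the host has 35 equally likely choices, so probability 1/35; weight (1/8)·(1/35) = 1/280.
The weights sum to 1/35.
So P(the car behind door 4 | the host opened door 1, door 5, door 6, and door 8) = (1/120) / (1/35) = 7/24.

7/24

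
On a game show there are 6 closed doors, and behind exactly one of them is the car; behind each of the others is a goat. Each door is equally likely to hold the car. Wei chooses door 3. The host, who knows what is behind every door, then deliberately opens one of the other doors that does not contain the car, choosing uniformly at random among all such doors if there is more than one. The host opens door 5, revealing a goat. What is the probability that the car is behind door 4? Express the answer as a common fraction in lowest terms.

5/24

Apply Bayes' rule, conditioning on where the car actually is.
If it is behind any of doors 1, 2, 4, and 6 (prior 1/6 each): the host has 4 equally likely choices, so probability 1/4; weight (1/6)·(1/4) = 1/24 each.
If it is behind door 3 (prior 1/6): the host has 5 equally likely choices, so probability 1/5; weight (1/6)·(1/5) = 1/30.
If it is behind door 5 (prior 1/6): the host opened door 5, so this case is ruled out; weight (1/6)·0 = 0.
The weights sum to 1/5.
So P(the car behind door 4 | the host opened door 5) = (1/24) / (1/5) = 5/24.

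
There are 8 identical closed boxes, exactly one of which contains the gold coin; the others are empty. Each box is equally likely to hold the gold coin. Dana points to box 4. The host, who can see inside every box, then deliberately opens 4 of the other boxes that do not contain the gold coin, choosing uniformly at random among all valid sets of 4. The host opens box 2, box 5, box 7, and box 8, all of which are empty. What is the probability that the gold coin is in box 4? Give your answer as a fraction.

Consider each possible location of the gold coin in turn.
If it is in any of boxes 1, 3, and 6 (prior 1/8 each): the host has 15 equally likely choices, so probability 1/15; weight (1/8)·(1/15) = 1/120 each.
If it is in any of boxes 2, 5, 7, and 8 (prior 1/8 each): that box was opened and seen not to hold the prize — ruled out; weight (1/8)·0 = 0 each.
If it is in box 4 (prior 1/8): the host has 35 equally likely choices, so probability 1/35; weight (1/8)·(1/35) = 1/280.
The weights sum to 1/35.
So P(the gold coin in box 4 | the host opened box 2, box 5, box 7, and box 8) = (1/280) / (1/35) = 1/8.

1/8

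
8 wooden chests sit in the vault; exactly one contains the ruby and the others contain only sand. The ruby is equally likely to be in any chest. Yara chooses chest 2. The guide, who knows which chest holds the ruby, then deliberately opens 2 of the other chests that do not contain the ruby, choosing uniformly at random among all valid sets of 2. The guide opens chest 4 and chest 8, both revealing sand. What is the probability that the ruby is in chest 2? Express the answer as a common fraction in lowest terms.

1/8

Apply Bayes' rule, conditioning on where the ruby actually is.
If it is in any of chests 1, 3, 5, 6, and 7 (prior 1/8 each): the guide has 15 equally likely choices, so probability 1/15; weight (1/8)·(1/15) = 1/120 each.
If it is in chest 2 (prior 1/8): the guide has 21 equally likely choices, so probability 1/21; weight (1/8)·(1/21) = 1/168.
If it is in either of chests 4 and 8 (prior 1/8 each): that chest was opened and seen not to hold the prize — ruled out; weight (1/8)·0 = 0 each.
The weights sum to 1/21.
So P(the ruby in chest 2 | the guide opened chest 4 and chest 8) = (1/168) / (1/21) = 1/8.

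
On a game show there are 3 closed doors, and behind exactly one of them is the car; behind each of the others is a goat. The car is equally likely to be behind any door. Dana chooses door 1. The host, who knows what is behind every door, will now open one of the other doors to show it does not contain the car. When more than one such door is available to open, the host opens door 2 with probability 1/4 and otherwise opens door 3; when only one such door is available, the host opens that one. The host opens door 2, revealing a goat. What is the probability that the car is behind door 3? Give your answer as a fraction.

Apply Bayes' rule, conditioning on where the car actually is.
If it is behind door 1 (prior 1/3): door 2 is available, opened with probability 1/4; weight (1/3)·(1/4) = 1/12.
If it is behind door 2 (prior 1/3): the host opened door 2, so this case is ruled out; weight (1/3)·0 = 0.
If it is behind door 3 (prior 1/3): only door 2 is available, probability 1; weight (1/3)·1 = 1/3.
The weights sum to 5/12.
So P(the car behind door 3 | the host opened door 2) = (1/3) / (5/12) = 4/5.

4/5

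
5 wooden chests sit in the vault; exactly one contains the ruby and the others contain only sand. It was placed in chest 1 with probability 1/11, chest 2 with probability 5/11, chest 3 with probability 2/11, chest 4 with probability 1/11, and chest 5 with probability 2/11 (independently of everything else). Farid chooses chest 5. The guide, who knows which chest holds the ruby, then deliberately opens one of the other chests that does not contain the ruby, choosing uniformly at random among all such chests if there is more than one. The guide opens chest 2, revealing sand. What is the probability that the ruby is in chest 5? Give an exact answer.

3/11

Apply Bayes' rule, conditioning on where the ruby actually is.
If it is in either of chests 1 and 4 (prior 1/11 each): the guide has 3 equally likely choices, so probability 1/3; weight (1/11)·(1/3) = 1/33 each.
If it is in chest 2 (prior 5/11): the guide opened chest 2, so this case is ruled out; weight (5/11)·0 = 0.
If it is in chest 3 (prior 2/11): the guide has 3 equally likely choices, so probability 1/3; weight (2/11)·(1/3) = 2/33.
If it is in chest 5 (prior 2/11): the guide has 4 equally likely choices, so probability 1/4; weight (2/11)·(1/4) = 1/22.
The weights sum to 1/6.
So P(the ruby in chest 5 | the guide opened chest 2) = (1/22) / (1/6) = 3/11.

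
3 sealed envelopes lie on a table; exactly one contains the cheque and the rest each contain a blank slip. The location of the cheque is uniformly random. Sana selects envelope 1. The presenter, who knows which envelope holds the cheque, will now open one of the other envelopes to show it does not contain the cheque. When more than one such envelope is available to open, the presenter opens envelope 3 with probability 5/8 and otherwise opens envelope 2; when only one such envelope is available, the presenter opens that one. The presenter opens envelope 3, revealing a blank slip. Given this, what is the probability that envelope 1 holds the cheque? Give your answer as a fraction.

Consider each possible location of the cheque in turn.
If it is in envelope 1 (prior 1/3): envelope 3 is available, opened with probability 5/8; weight (1/3)·(5/8) = 5/24.
If it is in envelope 2 (prior 1/3): only envelope 3 is available, probability 1; weight (1/3)·1 = 1/3.
If it is in envelope 3 (prior 1/3): the presenter opened envelope 3, so this case is ruled out; weight (1/3)·0 = 0.
The weights sum to 13/24.
So P(the cheque in envelope 1 | the presenter opened envelope 3) = (5/24) / (13/24) = 5/13.

5/13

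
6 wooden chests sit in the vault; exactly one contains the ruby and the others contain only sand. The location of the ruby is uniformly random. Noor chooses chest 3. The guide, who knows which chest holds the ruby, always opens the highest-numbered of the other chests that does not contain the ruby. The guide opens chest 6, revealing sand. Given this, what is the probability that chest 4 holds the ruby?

Condition on the true location of the ruby.
If it is in any of chests 1, 2, 3, 4, and 5 (prior 1/6 each): chest 6 is the highest-numbered option available, probability 1; weight (1/6)·1 = 1/6 each.
If it is in chest 6 (prior 1/6): the guide opened chest 6, so this case is ruled out; weight (1/6)·0 = 0.
The weights sum to 5/6.
So P(the ruby in chest 4 | the guide opened chest 6) = (1/6) / (5/6) = 1/5.

1/5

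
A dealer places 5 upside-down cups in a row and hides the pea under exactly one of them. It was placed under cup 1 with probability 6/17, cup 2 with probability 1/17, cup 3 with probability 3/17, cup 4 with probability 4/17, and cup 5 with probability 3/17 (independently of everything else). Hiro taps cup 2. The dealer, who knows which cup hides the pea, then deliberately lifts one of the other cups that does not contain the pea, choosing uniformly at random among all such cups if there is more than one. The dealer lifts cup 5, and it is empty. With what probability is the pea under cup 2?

3/55

Condition on the true location of the pea.
If it is under cup 1 (prior 6/17): the dealer has 3 equally likely choices, so probability 1/3; weight (6/17)·(1/3) = 2/17.
If it is under cup 2 (prior 1/17): the dealer has 4 equally likely choices, so probability 1/4; weight (1/17)·(1/4) = 1/68.
If it is under cup 3 (prior 3/17): the dealer has 3 equally likely choices, so probability 1/3; weight (3/17)·(1/3) = 1/17.
If it is under cup 4 (prior 4/17): the dealer has 3 equally likely choices, so probability 1/3; weight (4/17)·(1/3) = 4/51.
If it is under cup 5 (prior 3/17): the dealer opened cup 5, so this case is ruled out; weight (3/17)·0 = 0.
The weights sum to 55/204.
So P(the pea under cup 2 | the dealer opened cup 5) = (1/68) / (55/204) = 3/55.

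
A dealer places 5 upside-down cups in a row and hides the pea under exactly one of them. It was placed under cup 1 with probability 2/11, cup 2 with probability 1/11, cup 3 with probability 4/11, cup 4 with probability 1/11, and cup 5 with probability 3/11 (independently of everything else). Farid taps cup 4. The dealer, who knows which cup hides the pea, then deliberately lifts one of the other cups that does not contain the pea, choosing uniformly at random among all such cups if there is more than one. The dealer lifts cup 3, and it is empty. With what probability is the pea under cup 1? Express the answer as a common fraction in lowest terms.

Consider each possible location of the pea in turn.
If it is under cup 1 (prior 2/11): the dealer has 3 equally likely choices, so probability 1/3; weight (2/11)·(1/3) = 2/33.
If it is under cup 2 (prior 1/11): the dealer has 3 equally likely choices, so probability 1/3; weight (1/11)·(1/3) = 1/33.
If it is under cup 3 (prior 4/11): the dealer opened cup 3, so this case is ruled out; weight (4/11)·0 = 0.
If it is under cup 4 (prior 1/11): the dealer has 4 equally likely choices, so probability 1/4; weight (1/11)·(1/4) = 1/44.
If it is under cup 5 (prior 3/11): the dealer has 3 equally likely choices, so probability 1/3; weight (3/11)·(1/3) = 1/11.
The weights sum to 9/44.
So P(the pea under cup 1 | the dealer opened cup 3) = (2/33) / (9/44) = 8/27.

8/27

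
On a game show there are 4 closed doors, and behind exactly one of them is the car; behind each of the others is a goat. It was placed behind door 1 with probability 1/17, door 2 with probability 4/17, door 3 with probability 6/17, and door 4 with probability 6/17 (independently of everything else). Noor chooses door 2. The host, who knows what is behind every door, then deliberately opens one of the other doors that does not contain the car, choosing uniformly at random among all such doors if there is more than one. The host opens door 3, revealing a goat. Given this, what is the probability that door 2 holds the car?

8/29

Consider each possible location of the car in turn.
If it is behind door 1 (prior 1/17): the host has 2 equally likely choices, so probability 1/2; weight (1/17)·(1/2) = 1/34.
If it is behind door 2 (prior 4/17): the host has 3 equally likely choices, so probability 1/3; weight (4/17)·(1/3) = 4/51.
If it is behind door 3 (prior 6/17): the host opened door 3, so this case is ruled out; weight (6/17)·0 = 0.
If it is behind door 4 (prior 6/17): the host has 2 equally likely choices, so probability 1/2; weight (6/17)·(1/2) = 3/17.
The weights sum to 29/102.
So P(the car behind door 2 | the host opened door 3) = (4/51) / (29/102) = 8/29.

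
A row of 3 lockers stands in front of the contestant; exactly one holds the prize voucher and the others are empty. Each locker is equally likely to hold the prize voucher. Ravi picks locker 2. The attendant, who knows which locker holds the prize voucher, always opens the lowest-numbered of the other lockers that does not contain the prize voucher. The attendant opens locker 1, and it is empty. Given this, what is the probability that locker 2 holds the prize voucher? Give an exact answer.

1/2

Apply Bayes' rule, conditioning on where the prize voucher actually is.
If it is in locker 1 (prior 1/3): the attendant opened locker 1, so this case is ruled out; weight (1/3)·0 = 0.
If it is in either of lockers 2 and 3 (prior 1/3 each): locker 1 is the lowest-numbered option available, probability 1; weight (1/3)·1 = 1/3 each.
The weights sum to 2/3.
So P(the prize voucher in locker 2 | the attendant opened locker 1) = (1/3) / (2/3) = 1/2.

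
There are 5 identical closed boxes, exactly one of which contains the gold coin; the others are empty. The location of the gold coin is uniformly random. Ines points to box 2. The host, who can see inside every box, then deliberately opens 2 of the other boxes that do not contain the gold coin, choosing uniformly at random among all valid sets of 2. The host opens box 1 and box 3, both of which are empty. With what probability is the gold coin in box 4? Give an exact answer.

Apply Bayes' rule, conditioning on where the gold coin actually is.
If it is in either of boxes 1 and 3 (prior 1/5 each): that box was opened and seen not to hold the prize — ruled out; weight (1/5)·0 = 0 each.
If it is in box 2 (prior 1/5): the host has 6 equally likely choices, so probability 1/6; weight (1/5)·(1/6) = 1/30.
If it is in either of boxes 4 and 5 (prior 1/5 each): the host has 3 equally likely choices, so probability 1/3; weight (1/5)·(1/3) = 1/15 each.
The weights sum to 1/6.
So P(the gold coin in box 4 | the host opened box 1 and box 3) = (1/15) / (1/6) = 2/5.

2/5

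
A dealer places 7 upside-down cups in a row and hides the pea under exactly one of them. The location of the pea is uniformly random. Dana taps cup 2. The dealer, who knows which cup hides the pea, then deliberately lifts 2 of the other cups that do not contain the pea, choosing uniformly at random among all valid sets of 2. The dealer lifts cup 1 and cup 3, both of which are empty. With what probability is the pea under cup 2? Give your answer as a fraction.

1/7

Apply Bayes' rule, conditioning on where the pea actually is.
If it is under either of cups 1 and 3 (prior 1/7 each): that cup was opened and seen not to hold the prize — ruled out; weight (1/7)·0 = 0 each.
If it is under cup 2 (prior 1/7): the dealer has 15 equally likely choices, so probability 1/15; weight (1/7)·(1/15) = 1/105.
If it is under any of cups 4, 5, 6, and 7 (prior 1/7 each): the dealer has 10 equally likely choices, so probability 1/10; weight (1/7)·(1/10) = 1/70 each.
The weights sum to 1/15.
So P(the pea under cup 2 | the dealer opened cup 1 and cup 3) = (1/105) / (1/15) = 1/7.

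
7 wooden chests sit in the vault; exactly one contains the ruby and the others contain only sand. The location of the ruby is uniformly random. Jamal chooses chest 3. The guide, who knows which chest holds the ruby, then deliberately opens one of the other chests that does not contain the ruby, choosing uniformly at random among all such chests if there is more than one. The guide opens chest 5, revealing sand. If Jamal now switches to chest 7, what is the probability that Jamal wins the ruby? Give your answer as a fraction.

Apply Bayes' rule, conditioning on where the ruby actually is.
If it is in any of chests 1, 2, 4, 6, and 7 (prior 1/7 each): the guide has 5 equally likely choices, so probability 1/5; weight (1/7)·(1/5) = 1/35 each.
If it is in chest 3 (prior 1/7): the guide has 6 equally likely choices, so probability 1/6; weight (1/7)·(1/6) = 1/42.
If it is in chest 5 (prior 1/7): the guide opened chest 5, so this case is ruled out; weight (1/7)·0 = 0.
The weights sum to 1/6.
So P(the ruby in chest 7 | the guide opened chest 5) = (1/35) / (1/6) = 6/35.

6/35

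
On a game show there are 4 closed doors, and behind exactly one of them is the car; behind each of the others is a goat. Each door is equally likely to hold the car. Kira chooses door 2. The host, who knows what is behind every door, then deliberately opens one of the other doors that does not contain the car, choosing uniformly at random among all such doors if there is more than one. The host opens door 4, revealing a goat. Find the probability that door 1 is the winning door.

Consider each possible location of the car in turn.
If it is behind either of doors 1 and 3 (prior 1/4 each): the host has 2 equally likely choices, so probability 1/2; weight (1/4)·(1/2) = 1/8 each.
If it is behind door 2 (prior 1/4): the host has 3 equally likely choices, so probability 1/3; weight (1/4)·(1/3) = 1/12.
If it is behind door 4 (prior 1/4): the host opened door 4, so this case is ruled out; weight (1/4)·0 = 0.
The weights sum to 1/3.
So P(the car behind door 1 | the host opened door 4) = (1/8) / (1/3) = 3/8.

3/8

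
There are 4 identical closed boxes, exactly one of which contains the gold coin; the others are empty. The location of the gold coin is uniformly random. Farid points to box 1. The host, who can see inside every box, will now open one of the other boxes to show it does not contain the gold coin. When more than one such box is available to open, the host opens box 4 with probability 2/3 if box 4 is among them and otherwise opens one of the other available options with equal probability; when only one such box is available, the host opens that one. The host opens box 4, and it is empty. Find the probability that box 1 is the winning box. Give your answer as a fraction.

1/3

Apply Bayes' rule, conditioning on where the gold coin actually is.
If it is in any of boxes 1, 2, and 3 (prior 1/4 each): box 4 is available, opened with probability 2/3; weight (1/4)·(2/3) = 1/6 each.
If it is in box 4 (prior 1/4): the host opened box 4, so this case is ruled out; weight (1/4)·0 = 0.
The weights sum to 1/2.
So P(the gold coin in box 1 | the host opened box 4) = (1/6) / (1/2) = 1/3.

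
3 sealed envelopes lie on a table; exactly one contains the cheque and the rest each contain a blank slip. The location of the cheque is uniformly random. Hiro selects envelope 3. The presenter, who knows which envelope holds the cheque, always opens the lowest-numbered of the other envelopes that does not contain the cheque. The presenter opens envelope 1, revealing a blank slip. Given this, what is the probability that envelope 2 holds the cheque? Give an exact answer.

Apply Bayes' rule, conditioning on where the cheque actually is.
If it is in envelope 1 (prior 1/3): the presenter opened envelope 1, so this case is ruled out; weight (1/3)·0 = 0.
If it is in either of envelopes 2 and 3 (prior 1/3 each): envelope 1 is the lowest-numbered option available, probability 1; weight (1/3)·1 = 1/3 each.
The weights sum to 2/3.
So P(the cheque in envelope 2 | the presenter opened envelope 1) = (1/3) / (2/3) = 1/2.

1/2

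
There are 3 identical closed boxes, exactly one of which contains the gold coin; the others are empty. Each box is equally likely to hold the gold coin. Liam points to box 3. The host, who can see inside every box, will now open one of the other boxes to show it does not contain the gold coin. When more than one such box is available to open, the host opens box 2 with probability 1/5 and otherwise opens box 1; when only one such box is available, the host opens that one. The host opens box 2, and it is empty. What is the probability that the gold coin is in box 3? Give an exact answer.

1/6

Apply Bayes' rule, conditioning on where the gold coin actually is.
If it is in box 1 (prior 1/3): only box 2 is available, probability 1; weight (1/3)·1 = 1/3.
If it is in box 2 (prior 1/3): the host opened box 2, so this case is ruled out; weight (1/3)·0 = 0.
If it is in box 3 (prior 1/3): box 2 is available, opened with probability 1/5; weight (1/3)·(1/5) = 1/15.
The weights sum to 2/5.
So P(the gold coin in box 3 | the host opened box 2) = (1/15) / (2/5) = 1/6.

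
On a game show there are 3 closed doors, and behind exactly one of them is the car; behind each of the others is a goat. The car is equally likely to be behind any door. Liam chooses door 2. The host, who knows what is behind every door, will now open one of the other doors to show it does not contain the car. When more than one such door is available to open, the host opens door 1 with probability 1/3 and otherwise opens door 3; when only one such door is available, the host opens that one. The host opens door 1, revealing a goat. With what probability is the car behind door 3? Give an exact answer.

Condition on the true location of the car.
If it is behind door 1 (prior 1/3): the host opened door 1, so this case is ruled out; weight (1/3)·0 = 0.
If it is behind door 2 (prior 1/3): door 1 is available, opened with probability 1/3; weight (1/3)·(1/3) = 1/9.
If it is behind door 3 (prior 1/3): only door 1 is available, probability 1; weight (1/3)·1 = 1/3.
The weights sum to 4/9.
So P(the car behind door 3 | the host opened door 1) = (1/3) / (4/9) = 3/4.

3/4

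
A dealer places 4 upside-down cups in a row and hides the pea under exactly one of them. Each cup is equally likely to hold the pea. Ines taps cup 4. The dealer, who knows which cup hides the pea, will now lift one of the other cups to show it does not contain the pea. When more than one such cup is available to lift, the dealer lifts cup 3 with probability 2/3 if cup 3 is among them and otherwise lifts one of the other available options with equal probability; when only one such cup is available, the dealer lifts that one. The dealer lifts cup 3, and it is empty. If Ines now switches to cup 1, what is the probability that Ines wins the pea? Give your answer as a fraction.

1/3

Consider each possible location of the pea in turn.
If it is under any of cups 1, 2, and 4 (prior 1/4 each): cup 3 is available, opened with probability 2/3; weight (1/4)·(2/3) = 1/6 each.
If it is under cup 3 (prior 1/4): the dealer opened cup 3, so this case is ruled out; weight (1/4)·0 = 0.
The weights sum to 1/2.
So P(the pea under cup 1 | the dealer opened cup 3) = (1/6) / (1/2) = 1/3.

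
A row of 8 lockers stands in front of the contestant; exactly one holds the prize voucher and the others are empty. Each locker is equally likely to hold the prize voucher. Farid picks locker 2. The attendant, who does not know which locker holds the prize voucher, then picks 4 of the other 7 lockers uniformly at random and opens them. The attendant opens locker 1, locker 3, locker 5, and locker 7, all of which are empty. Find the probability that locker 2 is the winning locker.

1/4

Consider each possible location of the prize voucher in turn.
If it is in any of lockers 1, 3, 5, and 7 (prior 1/8 each): that locker was opened and seen not to hold the prize — ruled out; weight (1/8)·0 = 0 each.
If it is in any of lockers 2, 4, 6, and 8 (prior 1/8 each): the attendant picks exactly this set with probability 1/35 regardless, and none is the prize; weight (1/8)·(1/35) = 1/280 each.
The weights sum to 1/70.
So P(the prize voucher in locker 2 | the attendant opened locker 1, locker 3, locker 5, and locker 7) = (1/280) / (1/70) = 1/4.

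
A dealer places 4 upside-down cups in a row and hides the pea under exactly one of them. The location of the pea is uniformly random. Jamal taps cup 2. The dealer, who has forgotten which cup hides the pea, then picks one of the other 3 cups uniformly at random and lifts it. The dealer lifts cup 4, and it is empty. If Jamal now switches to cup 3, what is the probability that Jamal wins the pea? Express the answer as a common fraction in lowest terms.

Apply Bayes' rule, conditioning on where the pea actually is.
If it is under any of cups 1, 2, and 3 (prior 1/4 each): the dealer picks cup 4 with probability 1/3 regardless, and it is not the prize; weight (1/4)·(1/3) = 1/12 each.
If it is under cup 4 (prior 1/4): the dealer opened cup 4, so this case is ruled out; weight (1/4)·0 = 0.
The weights sum to 1/4.
So P(the pea under cup 3 | the dealer opened cup 4) = (1/12) / (1/4) = 1/3.

1/3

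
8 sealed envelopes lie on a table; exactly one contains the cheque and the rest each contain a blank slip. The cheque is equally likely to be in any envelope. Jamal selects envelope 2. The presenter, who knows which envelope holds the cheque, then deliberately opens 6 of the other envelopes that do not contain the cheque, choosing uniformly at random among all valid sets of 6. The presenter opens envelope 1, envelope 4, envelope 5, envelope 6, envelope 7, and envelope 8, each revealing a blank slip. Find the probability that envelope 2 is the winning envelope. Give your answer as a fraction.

1/8

Condition on the true location of the cheque.
If it is in any of envelopes 1, 4, 5, 6, 7, and 8 (prior 1/8 each): that envelope was opened and seen not to hold the prize — ruled out; weight (1/8)·0 = 0 each.
If it is in envelope 2 (prior 1/8): the presenter has 7 equally likely choices, so probability 1/7; weight (1/8)·(1/7) = 1/56.
If it is in envelope 3 (prior 1/8): the presenter has no choice, probability 1; weight (1/8)·1 = 1/8.
The weights sum to 1/7.
So P(the cheque in envelope 2 | the presenter opened envelope 1, envelope 4, envelope 5, envelope 6, envelope 7, and envelope 8) = (1/56) / (1/7) = 1/8.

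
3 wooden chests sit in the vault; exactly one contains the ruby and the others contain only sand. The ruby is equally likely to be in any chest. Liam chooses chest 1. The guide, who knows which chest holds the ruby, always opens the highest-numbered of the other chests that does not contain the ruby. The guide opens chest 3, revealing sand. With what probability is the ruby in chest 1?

Consider each possible location of the ruby in turn.
If it is in either of chests 1 and 2 (prior 1/3 each): chest 3 is the highest-numbered option available, probability 1; weight (1/3)·1 = 1/3 each.
If it is in chest 3 (prior 1/3): the guide opened chest 3, so this case is ruled out; weight (1/3)·0 = 0.
The weights sum to 2/3.
So P(the ruby in chest 1 | the guide opened chest 3) = (1/3) / (2/3) = 1/2.

1/2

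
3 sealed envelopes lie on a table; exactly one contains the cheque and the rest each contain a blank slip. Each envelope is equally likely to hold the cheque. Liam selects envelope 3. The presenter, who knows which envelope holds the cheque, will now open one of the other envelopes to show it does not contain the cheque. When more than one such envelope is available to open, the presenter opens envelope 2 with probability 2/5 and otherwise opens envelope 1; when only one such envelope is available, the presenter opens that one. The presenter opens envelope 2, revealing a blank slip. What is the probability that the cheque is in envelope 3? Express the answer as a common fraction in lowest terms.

2/7

Consider each possible location of the cheque in turn.
If it is in envelope 1 (prior 1/3): only envelope 2 is available, probability 1; weight (1/3)·1 = 1/3.
If it is in envelope 2 (prior 1/3): the presenter opened envelope 2, so this case is ruled out; weight (1/3)·0 = 0.
If it is in envelope 3 (prior 1/3): envelope 2 is available, opened with probability 2/5; weight (1/3)·(2/5) = 2/15.
The weights sum to 7/15.
So P(the cheque in envelope 3 | the presenter opened envelope 2) = (2/15) / (7/15) = 2/7.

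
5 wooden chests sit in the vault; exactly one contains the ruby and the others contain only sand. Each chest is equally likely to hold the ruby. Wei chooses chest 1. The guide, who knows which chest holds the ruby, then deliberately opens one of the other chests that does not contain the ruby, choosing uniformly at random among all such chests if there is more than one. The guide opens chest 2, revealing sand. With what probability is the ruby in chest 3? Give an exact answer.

4/15

Condition on the true location of the ruby.
If it is in chest 1 (prior 1/5): the guide has 4 equally likely choices, so probability 1/4; weight (1/5)·(1/4) = 1/20.
If it is in chest 2 (prior 1/5): the guide opened chest 2, so this case is ruled out; weight (1/5)·0 = 0.
If it is in any of chests 3, 4, and 5 (prior 1/5 each): the guide has 3 equally likely choices, so probability 1/3; weight (1/5)·(1/3) = 1/15 each.
The weights sum to 1/4.
So P(the ruby in chest 3 | the guide opened chest 2) = (1/15) / (1/4) = 4/15.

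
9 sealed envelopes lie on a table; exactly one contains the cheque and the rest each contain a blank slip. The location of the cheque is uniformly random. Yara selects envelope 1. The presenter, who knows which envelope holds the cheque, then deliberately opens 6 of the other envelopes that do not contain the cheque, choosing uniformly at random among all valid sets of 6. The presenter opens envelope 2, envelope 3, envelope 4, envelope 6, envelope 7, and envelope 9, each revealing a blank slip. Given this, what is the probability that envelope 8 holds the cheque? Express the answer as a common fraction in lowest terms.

Consider each possible location of the cheque in turn.
If it is in envelope 1 (prior 1/9): the presenter has 28 equally likely choices, so probability 1/28; weight (1/9)·(1/28) = 1/252.
If it is in any of envelopes 2, 3, 4, 6, 7, and 9 (prior 1/9 each): that envelope was opened and seen not to hold the prize — ruled out; weight (1/9)·0 = 0 each.
If it is in either of envelopes 5 and 8 (prior 1/9 each): the presenter has 7 equally likely choices, so probability 1/7; weight (1/9)·(1/7) = 1/63 each.
The weights sum to 1/28.
So P(the cheque in envelope 8 | the presenter opened envelope 2, envelope 3, envelope 4, envelope 6, envelope 7, and envelope 9) = (1/63) / (1/28) = 4/9.

4/9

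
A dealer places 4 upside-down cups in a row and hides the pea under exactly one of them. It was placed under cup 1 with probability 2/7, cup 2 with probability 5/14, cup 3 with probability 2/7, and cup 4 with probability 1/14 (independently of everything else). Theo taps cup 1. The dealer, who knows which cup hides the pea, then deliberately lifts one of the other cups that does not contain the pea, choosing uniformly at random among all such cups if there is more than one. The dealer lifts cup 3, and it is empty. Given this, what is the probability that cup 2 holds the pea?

15/26

Apply Bayes' rule, conditioning on where the pea actually is.
If it is under cup 1 (prior 2/7): the dealer has 3 equally likely choices, so probability 1/3; weight (2/7)·(1/3) = 2/21.
If it is under cup 2 (prior 5/14): the dealer has 2 equally likely choices, so probability 1/2; weight (5/14)·(1/2) = 5/28.
If it is under cup 3 (prior 2/7): the dealer opened cup 3, so this case is ruled out; weight (2/7)·0 = 0.
If it is under cup 4 (prior 1/14): the dealer has 2 equally likely choices, so probability 1/2; weight (1/14)·(1/2) = 1/28.
The weights sum to 13/42.
So P(the pea under cup 2 | the dealer opened cup 3) = (5/28) / (13/42) = 15/26.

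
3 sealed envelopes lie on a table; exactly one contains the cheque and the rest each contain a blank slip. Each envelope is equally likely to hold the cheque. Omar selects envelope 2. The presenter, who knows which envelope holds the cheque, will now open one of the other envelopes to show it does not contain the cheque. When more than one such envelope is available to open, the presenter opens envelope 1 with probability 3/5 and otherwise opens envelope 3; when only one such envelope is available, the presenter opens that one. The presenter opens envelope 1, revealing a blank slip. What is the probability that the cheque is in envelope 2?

3/8

Apply Bayes' rule, conditioning on where the cheque actually is.
If it is in envelope 1 (prior 1/3): the presenter opened envelope 1, so this case is ruled out; weight (1/3)·0 = 0.
If it is in envelope 2 (prior 1/3): envelope 1 is available, opened with probability 3/5; weight (1/3)·(3/5) = 1/5.
If it is in envelope 3 (prior 1/3): only envelope 1 is available, probability 1; weight (1/3)·1 = 1/3.
The weights sum to 8/15.
So P(the cheque in envelope 2 | the presenter opened envelope 1) = (1/5) / (8/15) = 3/8.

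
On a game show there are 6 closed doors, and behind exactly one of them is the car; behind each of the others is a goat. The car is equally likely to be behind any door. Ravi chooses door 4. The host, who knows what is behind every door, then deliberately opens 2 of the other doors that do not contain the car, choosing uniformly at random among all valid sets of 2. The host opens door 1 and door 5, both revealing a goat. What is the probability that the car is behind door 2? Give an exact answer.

Consider each possible location of the car in turn.
If it is behind either of doors 1 and 5 (prior 1/6 each): that door was opened and seen not to hold the prize — ruled out; weight (1/6)·0 = 0 each.
If it is behind any of doors 2, 3, and 6 (prior 1/6 each): the host has 6 equally likely choices, so probability 1/6; weight (1/6)·(1/6) = 1/36 each.
If it is behind door 4 (prior 1/6): the host has 10 equally likely choices, so probability 1/10; weight (1/6)·(1/10) = 1/60.
The weights sum to 1/10.
So P(the car behind door 2 | the host opened door 1 and door 5) = (1/36) / (1/10) = 5/18.

5/18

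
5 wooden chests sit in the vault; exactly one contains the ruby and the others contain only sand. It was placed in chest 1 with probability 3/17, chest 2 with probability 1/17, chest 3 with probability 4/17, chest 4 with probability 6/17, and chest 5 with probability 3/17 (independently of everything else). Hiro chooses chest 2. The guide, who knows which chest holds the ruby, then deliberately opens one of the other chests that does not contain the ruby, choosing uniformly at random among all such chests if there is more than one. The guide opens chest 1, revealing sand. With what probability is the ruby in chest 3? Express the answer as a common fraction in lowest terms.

16/55

Consider each possible location of the ruby in turn.
If it is in chest 1 (prior 3/17): the guide opened chest 1, so this case is ruled out; weight (3/17)·0 = 0.
If it is in chest 2 (prior 1/17): the guide has 4 equally likely choices, so probability 1/4; weight (1/17)·(1/4) = 1/68.
If it is in chest 3 (prior 4/17): the guide has 3 equally likely choices, so probability 1/3; weight (4/17)·(1/3) = 4/51.
If it is in chest 4 (prior 6/17): the guide has 3 equally likely choices, so probability 1/3; weight (6/17)·(1/3) = 2/17.
If it is in chest 5 (prior 3/17): the guide has 3 equally likely choices, so probability 1/3; weight (3/17)·(1/3) = 1/17.
The weights sum to 55/204.
So P(the ruby in chest 3 | the guide opened chest 1) = (4/51) / (55/204) = 16/55.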